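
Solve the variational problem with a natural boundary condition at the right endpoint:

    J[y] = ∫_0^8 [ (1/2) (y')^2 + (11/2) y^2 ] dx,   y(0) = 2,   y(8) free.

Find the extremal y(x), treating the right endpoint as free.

The Lagrangian L = (1/2) (y')^2 + (11/2) y^2 gives
    ∂L/∂y = 11 y,   ∂L/∂y' = y'.
Euler-Lagrange: y'' − 11 y = 0.
With k = sqrt(11), the general solution is
    y(x) = A cosh(sqrt(11) x) + B sinh(sqrt(11) x).
Fixed left endpoint y(0) = 2 ⇒ A = 2.
The right endpoint x = 8 is free, so the natural (transversality) condition is ∂L/∂y' |_{x=8} = 0, i.e. y'(8) = 0.
Compute y'(x) = A k sinh(k x) + B k cosh(k x), so
    y'(8) = A k sinh(k·8) + B k cosh(k·8) = 0
    ⇒ B = −A tanh(k·8) = − 2 tanh(sqrt(11)·8).
Therefore the extremal is
    y(x) = 2 cosh(sqrt(11) x) − 2 tanh(sqrt(11)·8) sinh(sqrt(11) x).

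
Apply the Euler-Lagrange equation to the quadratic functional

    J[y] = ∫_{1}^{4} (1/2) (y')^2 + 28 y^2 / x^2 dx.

The Lagrangian is L = (1/2) (y')^2 + 28 y^2 / x^2.
Compute ∂L/∂y = 56y/x^2, ∂L/∂y' = y'.
The Euler-Lagrange equation d/dx(∂L/∂y') − ∂L/∂y = 0 reduces to
    y'' − 56/x^2 · y = 0  (x > 0).
Its general solution is
    y(x) = A x^8 + B x^(-7),
with A, B fixed by the endpoint conditions.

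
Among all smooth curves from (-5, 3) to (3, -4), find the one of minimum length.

Arc-length functional: J[y] = ∫ sqrt(1 + (y')^2) dx.
Lagrangian L = sqrt(1 + (y')^2) has no explicit y dependence, so ∂L/∂y = 0 and the Euler-Lagrange equation gives
    d/dx( y' / sqrt(1 + (y')^2) ) = 0  ⇒  y' / sqrt(1 + (y')^2) = const.
Hence y' is constant, so y(x) is affine.
Fitting the endpoints (-5, 3) and (3, -4):
    slope m = ((-4) − 3) / (3 − (-5)) = -7/8,
    intercept c = 3 − m·(-5) = -11/8.
Extremal: y(x) = (-7/8) x - 11/8.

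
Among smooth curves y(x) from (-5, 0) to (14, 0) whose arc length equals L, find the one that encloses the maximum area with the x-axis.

Set up the augmented Lagrangian using a multiplier λ for the length constraint:
    F(y, y') = y − λ sqrt(1 + y'^2).
F has no explicit x dependence, so the Beltrami identity yields a first integral
    F − y' ∂F/∂y' = C.
Compute ∂F/∂y' = −λ y' / sqrt(1 + y'^2). Then
    y − λ sqrt(1 + y'^2) + λ y'^2 / sqrt(1 + y'^2) = C
    ⇒  y − λ / sqrt(1 + y'^2) = C.
Solving for y' and integrating gives
    (x − a)^2 + (y − b)^2 = λ^2,
a circular arc of radius λ. The constants a, b are determined by the endpoint conditions y(-5) = y(14) = 0, and λ is fixed implicitly by the length constraint
    ∫_{-5}^{14} sqrt(1 + y'^2) dx = L.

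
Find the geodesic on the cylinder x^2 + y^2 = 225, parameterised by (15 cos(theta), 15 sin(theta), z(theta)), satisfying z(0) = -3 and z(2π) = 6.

Parameterise the cylinder of radius R = 15 as
    r(θ) = (15 cos θ, 15 sin θ, z(θ)).
The arc-length element is
    ds = sqrt(225 + (dz/dθ)^2) dθ,
so the Lagrangian is L = sqrt(225 + z'^2).
L depends on z' only, not on z or θ, so ∂L/∂z = 0 and
    ∂L/∂z' = z' / sqrt(225 + z'^2).
The Euler-Lagrange equation gives
    d/dθ( z' / sqrt(225 + z'^2) ) = 0,
so z' is constant. Integrating once:
    z(θ) = a θ + b,
a helix on the cylinder (a straight line when the cylinder is unrolled). The constants a, b are determined by the endpoint conditions.
With endpoint conditions z(0) = -3 and z(2π) = 6: from z(0) = b we get b = -3, and a·2π + -3 = 6 gives a = 9/(2π), so
    z(θ) = (9/(2π)) θ − 3.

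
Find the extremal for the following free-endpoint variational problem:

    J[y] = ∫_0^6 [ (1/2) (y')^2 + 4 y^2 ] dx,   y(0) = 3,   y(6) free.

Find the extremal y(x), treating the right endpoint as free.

The Lagrangian L = (1/2) (y')^2 + 4 y^2 gives
    ∂L/∂y = 8 y,   ∂L/∂y' = y'.
Euler-Lagrange: y'' − 8 y = 0.
With k = sqrt(8), the general solution is
    y(x) = A cosh(sqrt(8) x) + B sinh(sqrt(8) x).
Fixed left endpoint y(0) = 3 ⇒ A = 3.
The right endpoint x = 6 is free, so the natural (transversality) condition is ∂L/∂y' |_{x=6} = 0, i.e. y'(6) = 0.
Compute y'(x) = A k sinh(k x) + B k cosh(k x), so
    y'(6) = A k sinh(k·6) + B k cosh(k·6) = 0
    ⇒ B = −A tanh(k·6) = − 3 tanh(sqrt(8)·6).
Therefore the extremal is
    y(x) = 3 cosh(sqrt(8) x) − 3 tanh(sqrt(8)·6) sinh(sqrt(8) x).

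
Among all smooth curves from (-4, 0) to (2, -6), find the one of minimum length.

Arc-length functional: J[y] = ∫ sqrt(1 + (y')^2) dx.
Lagrangian L = sqrt(1 + (y')^2) has no explicit y dependence, so ∂L/∂y = 0 and the Euler-Lagrange equation gives
    d/dx( y' / sqrt(1 + (y')^2) ) = 0  ⇒  y' / sqrt(1 + (y')^2) = const.
Hence y' is constant, so y(x) is affine.
Fitting the endpoints (-4, 0) and (2, -6):
    slope m = ((-6) − 0) / (2 − (-4)) = -1,
    intercept c = 0 − m·(-4) = -4.
Extremal: y(x) = -x - 4.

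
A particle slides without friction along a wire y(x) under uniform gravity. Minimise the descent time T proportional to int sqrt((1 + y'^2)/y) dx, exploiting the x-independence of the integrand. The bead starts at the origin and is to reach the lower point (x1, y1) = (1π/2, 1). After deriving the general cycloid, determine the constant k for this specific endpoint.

The Lagrangian L = sqrt((1 + y'^2) / y) has no explicit x dependence, so the Beltrami identity applies:
    L − y' ∂L/∂y' = C.
Compute ∂L/∂y' = y' / sqrt(y (1 + y'^2)).
Substitute:
    sqrt((1 + y'^2)/y) − y'·y' / sqrt(y (1 + y'^2))
    = (1 + y'^2) / sqrt(y (1 + y'^2)) − y'^2 / sqrt(y (1 + y'^2))
    = 1 / sqrt(y (1 + y'^2)) = C.
Squaring and rearranging gives the first integral
    y (1 + y'^2) = 1/C^2 =: k   (constant).
Solving this first-order ODE by the substitution
    y = (k/2)(1 − cos θ)
yields the cycloid parameterisation
    x(θ) = (k/2)(θ − sin θ),   y(θ) = (k/2)(1 − cos θ).
The constant k is fixed by the endpoint condition.
Now fit the given lower endpoint (x1, y1) = (1π/2, 1). At the bottom of the first arch (θ = π), the parametric equations give
    y(π) = (k/2)(1 − cos π) = k,
    x(π) = (k/2)(π − sin π) = kπ/2.
Matching y(π) = 1 gives k = 1, consistent with x(π) = 1π/2. Therefore the specific cycloid is
    x(θ) = (1/2)(θ − sin θ),   y(θ) = (1/2)(1 − cos θ).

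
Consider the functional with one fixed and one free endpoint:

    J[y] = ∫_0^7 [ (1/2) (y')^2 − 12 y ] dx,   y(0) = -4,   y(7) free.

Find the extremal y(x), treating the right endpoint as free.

The Lagrangian L = (1/2) (y')^2 − 12 y gives
    ∂L/∂y = −12,   ∂L/∂y' = y'.
Euler-Lagrange: d/dx(y') − (−12) = 0, i.e. y'' + 12 = 0, so
    y(x) = −(12/2) x^2 + C1 x + C2.
Fixed left endpoint y(0) = -4 ⇒ C2 = -4.
The right endpoint x = 7 is free, so the natural (transversality) condition is ∂L/∂y' |_{x=7} = 0, i.e. y'(7) = 0.
Compute y'(x) = −12 x + C1, so y'(7) = −84 + C1 = 0 ⇒ C1 = 84.
Therefore the extremal is
    y(x) = −6 x^2 + 84 x − 4.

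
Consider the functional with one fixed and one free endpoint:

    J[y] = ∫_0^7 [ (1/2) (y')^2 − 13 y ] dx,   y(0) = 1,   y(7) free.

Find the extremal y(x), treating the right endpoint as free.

The Lagrangian L = (1/2) (y')^2 − 13 y gives
    ∂L/∂y = −13,   ∂L/∂y' = y'.
Euler-Lagrange: d/dx(y') − (−13) = 0, i.e. y'' + 13 = 0, so
    y(x) = −(13/2) x^2 + C1 x + C2.
Fixed left endpoint y(0) = 1 ⇒ C2 = 1.
The right endpoint x = 7 is free, so the natural (transversality) condition is ∂L/∂y' |_{x=7} = 0, i.e. y'(7) = 0.
Compute y'(x) = −13 x + C1, so y'(7) = −91 + C1 = 0 ⇒ C1 = 91.
Therefore the extremal is
    y(x) = −(13/2) x^2 + 91 x + 1.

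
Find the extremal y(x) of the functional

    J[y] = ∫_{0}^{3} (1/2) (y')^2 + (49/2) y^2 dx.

The Lagrangian is L = (1/2) (y')^2 + (49/2) y^2.
Compute ∂L/∂y = 49y, ∂L/∂y' = y'.
The Euler-Lagrange equation d/dx(∂L/∂y') − ∂L/∂y = 0 reduces to
    y'' − 49 y = 0.
Its general solution is
    y(x) = A e^(7x) + B e^(−7x),
with A, B fixed by the endpoint conditions.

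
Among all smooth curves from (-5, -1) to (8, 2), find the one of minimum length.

Arc-length functional: J[y] = ∫ sqrt(1 + (y')^2) dx.
Lagrangian L = sqrt(1 + (y')^2) has no explicit y dependence, so ∂L/∂y = 0 and the Euler-Lagrange equation gives
    d/dx( y' / sqrt(1 + (y')^2) ) = 0  ⇒  y' / sqrt(1 + (y')^2) = const.
Hence y' is constant, so y(x) is affine.
Fitting the endpoints (-5, -1) and (8, 2):
    slope m = (2 − (-1)) / (8 − (-5)) = 3/13,
    intercept c = (-1) − m·(-5) = 2/13.
Extremal: y(x) = (3/13) x + 2/13.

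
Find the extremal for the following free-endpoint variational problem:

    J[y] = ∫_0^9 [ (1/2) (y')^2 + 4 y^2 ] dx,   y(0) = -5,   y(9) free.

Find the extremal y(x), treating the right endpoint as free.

The Lagrangian L = (1/2) (y')^2 + 4 y^2 gives
    ∂L/∂y = 8 y,   ∂L/∂y' = y'.
Euler-Lagrange: y'' − 8 y = 0.
With k = sqrt(8), the general solution is
    y(x) = A cosh(sqrt(8) x) + B sinh(sqrt(8) x).
Fixed left endpoint y(0) = -5 ⇒ A = -5.
The right endpoint x = 9 is free, so the natural (transversality) condition is ∂L/∂y' |_{x=9} = 0, i.e. y'(9) = 0.
Compute y'(x) = A k sinh(k x) + B k cosh(k x), so
    y'(9) = A k sinh(k·9) + B k cosh(k·9) = 0
    ⇒ B = −A tanh(k·9) = 5 tanh(sqrt(8)·9).
Therefore the extremal is
    y(x) = −5 cosh(sqrt(8) x) + 5 tanh(sqrt(8)·9) sinh(sqrt(8) x).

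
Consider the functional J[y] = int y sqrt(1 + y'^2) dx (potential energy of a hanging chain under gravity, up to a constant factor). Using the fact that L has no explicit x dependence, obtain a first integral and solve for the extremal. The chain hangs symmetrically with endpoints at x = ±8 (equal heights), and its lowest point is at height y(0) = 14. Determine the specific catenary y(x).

The Lagrangian L(y, y') = y sqrt(1 + y'^2) has no explicit x dependence, so the Beltrami identity applies:
    L − y' ∂L/∂y' = C.
Compute ∂L/∂y' = y · y' / sqrt(1 + y'^2). Then
    L − y' ∂L/∂y'
    = y sqrt(1 + y'^2) − y · y'^2 / sqrt(1 + y'^2)
    = y (1 + y'^2 − y'^2) / sqrt(1 + y'^2)
    = y / sqrt(1 + y'^2) = C.
Squaring gives y^2 = C^2 (1 + y'^2), i.e.
    y'^2 = y^2 / C^2 − 1.
Separating variables,
    dy / sqrt(y^2 − C^2) = dx / C,
and integrating gives arccosh(y / C) = (x − a)/C, so
    y(x) = C cosh((x − a)/C),
the catenary. The constants C and a are fixed by the two endpoint conditions (and, for the hanging-chain problem, the length constraint selects C).
Now fit the given data. The endpoints x = ±8 are symmetric at equal height, so the catenary is even about its minimum: a = 0 and y(x) = C cosh(x/C). The lowest point is y(0) = C cosh(0) = C, and we are told y(0) = 14, so C = 14. Therefore
    y(x) = 14 cosh(x/14),
and at the endpoints
    y(±8) = 14 cosh(8/14).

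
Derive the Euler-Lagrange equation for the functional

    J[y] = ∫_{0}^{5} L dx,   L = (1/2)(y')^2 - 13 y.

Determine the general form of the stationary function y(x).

The Lagrangian is L = (1/2)(y')^2 - 13 y.
∂L/∂y = -13.
∂L/∂y' = y'.
The Euler-Lagrange equation d/dx(∂L/∂y') − ∂L/∂y = 0 becomes:
    y'' + 13 = 0
General solution: y(x) = -(13/2) x^2 + A x + B, where A and B are arbitrary constants fixed by the endpoint conditions.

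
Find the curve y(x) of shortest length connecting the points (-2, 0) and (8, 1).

Arc-length functional: J[y] = ∫ sqrt(1 + (y')^2) dx.
Lagrangian L = sqrt(1 + (y')^2) has no explicit y dependence, so ∂L/∂y = 0 and the Euler-Lagrange equation gives
    d/dx( y' / sqrt(1 + (y')^2) ) = 0  ⇒  y' / sqrt(1 + (y')^2) = const.
Hence y' is constant, so y(x) is affine.
Fitting the endpoints (-2, 0) and (8, 1):
    slope m = (1 − 0) / (8 − (-2)) = 1/10,
    intercept c = 0 − m·(-2) = 1/5.
Extremal: y(x) = (1/10) x + 1/5.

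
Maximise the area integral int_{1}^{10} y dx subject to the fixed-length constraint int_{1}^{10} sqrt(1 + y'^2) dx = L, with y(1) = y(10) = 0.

Set up the augmented Lagrangian using a multiplier λ for the length constraint:
    F(y, y') = y − λ sqrt(1 + y'^2).
F has no explicit x dependence, so the Beltrami identity yields a first integral
    F − y' ∂F/∂y' = C.
Compute ∂F/∂y' = −λ y' / sqrt(1 + y'^2). Then
    y − λ sqrt(1 + y'^2) + λ y'^2 / sqrt(1 + y'^2) = C
    ⇒  y − λ / sqrt(1 + y'^2) = C.
Solving for y' and integrating gives
    (x − a)^2 + (y − b)^2 = λ^2,
a circular arc of radius λ. The constants a, b are determined by the endpoint conditions y(1) = y(10) = 0, and λ is fixed implicitly by the length constraint
    ∫_{1}^{10} sqrt(1 + y'^2) dx = L.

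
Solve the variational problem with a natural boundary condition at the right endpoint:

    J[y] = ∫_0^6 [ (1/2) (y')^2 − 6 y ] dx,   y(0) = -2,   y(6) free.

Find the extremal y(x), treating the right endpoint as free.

The Lagrangian L = (1/2) (y')^2 − 6 y gives
    ∂L/∂y = −6,   ∂L/∂y' = y'.
Euler-Lagrange: d/dx(y') − (−6) = 0, i.e. y'' + 6 = 0, so
    y(x) = −(6/2) x^2 + C1 x + C2.
Fixed left endpoint y(0) = -2 ⇒ C2 = -2.
The right endpoint x = 6 is free, so the natural (transversality) condition is ∂L/∂y' |_{x=6} = 0, i.e. y'(6) = 0.
Compute y'(x) = −6 x + C1, so y'(6) = −36 + C1 = 0 ⇒ C1 = 36.
Therefore the extremal is
    y(x) = −3 x^2 + 36 x − 2.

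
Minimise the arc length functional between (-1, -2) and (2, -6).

Arc-length functional: J[y] = ∫ sqrt(1 + (y')^2) dx.
Lagrangian L = sqrt(1 + (y')^2) has no explicit y dependence, so ∂L/∂y = 0 and the Euler-Lagrange equation gives
    d/dx( y' / sqrt(1 + (y')^2) ) = 0  ⇒  y' / sqrt(1 + (y')^2) = const.
Hence y' is constant, so y(x) is affine.
Fitting the endpoints (-1, -2) and (2, -6):
    slope m = ((-6) − (-2)) / (2 − (-1)) = -4/3,
    intercept c = (-2) − m·(-1) = -10/3.
Extremal: y(x) = (-4/3) x - 10/3.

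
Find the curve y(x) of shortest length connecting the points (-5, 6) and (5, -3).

Arc-length functional: J[y] = ∫ sqrt(1 + (y')^2) dx.
Lagrangian L = sqrt(1 + (y')^2) has no explicit y dependence, so ∂L/∂y = 0 and the Euler-Lagrange equation gives
    d/dx( y' / sqrt(1 + (y')^2) ) = 0  ⇒  y' / sqrt(1 + (y')^2) = const.
Hence y' is constant, so y(x) is affine.
Fitting the endpoints (-5, 6) and (5, -3):
    slope m = ((-3) − 6) / (5 − (-5)) = -9/10,
    intercept c = 6 − m·(-5) = 3/2.
Extremal: y(x) = (-9/10) x + 3/2.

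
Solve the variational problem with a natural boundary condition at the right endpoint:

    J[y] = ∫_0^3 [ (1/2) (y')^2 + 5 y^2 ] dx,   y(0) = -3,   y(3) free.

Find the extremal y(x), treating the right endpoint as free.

The Lagrangian L = (1/2) (y')^2 + 5 y^2 gives
    ∂L/∂y = 10 y,   ∂L/∂y' = y'.
Euler-Lagrange: y'' − 10 y = 0.
With k = sqrt(10), the general solution is
    y(x) = A cosh(sqrt(10) x) + B sinh(sqrt(10) x).
Fixed left endpoint y(0) = -3 ⇒ A = -3.
The right endpoint x = 3 is free, so the natural (transversality) condition is ∂L/∂y' |_{x=3} = 0, i.e. y'(3) = 0.
Compute y'(x) = A k sinh(k x) + B k cosh(k x), so
    y'(3) = A k sinh(k·3) + B k cosh(k·3) = 0
    ⇒ B = −A tanh(k·3) = 3 tanh(sqrt(10)·3).
Therefore the extremal is
    y(x) = −3 cosh(sqrt(10) x) + 3 tanh(sqrt(10)·3) sinh(sqrt(10) x).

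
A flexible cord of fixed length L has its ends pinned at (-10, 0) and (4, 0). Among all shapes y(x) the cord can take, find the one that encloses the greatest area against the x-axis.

Set up the augmented Lagrangian using a multiplier λ for the length constraint:
    F(y, y') = y − λ sqrt(1 + y'^2).
F has no explicit x dependence, so the Beltrami identity yields a first integral
    F − y' ∂F/∂y' = C.
Compute ∂F/∂y' = −λ y' / sqrt(1 + y'^2). Then
    y − λ sqrt(1 + y'^2) + λ y'^2 / sqrt(1 + y'^2) = C
    ⇒  y − λ / sqrt(1 + y'^2) = C.
Solving for y' and integrating gives
    (x − a)^2 + (y − b)^2 = λ^2,
a circular arc of radius λ. The constants a, b are determined by the endpoint conditions y(-10) = y(4) = 0, and λ is fixed implicitly by the length constraint
    ∫_{-10}^{4} sqrt(1 + y'^2) dx = L.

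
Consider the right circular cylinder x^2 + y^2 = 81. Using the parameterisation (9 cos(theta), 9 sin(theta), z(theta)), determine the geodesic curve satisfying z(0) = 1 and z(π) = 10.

Parameterise the cylinder of radius R = 9 as
    r(θ) = (9 cos θ, 9 sin θ, z(θ)).
The arc-length element is
    ds = sqrt(81 + (dz/dθ)^2) dθ,
so the Lagrangian is L = sqrt(81 + z'^2).
L depends on z' only, not on z or θ, so ∂L/∂z = 0 and
    ∂L/∂z' = z' / sqrt(81 + z'^2).
The Euler-Lagrange equation gives
    d/dθ( z' / sqrt(81 + z'^2) ) = 0,
so z' is constant. Integrating once:
    z(θ) = a θ + b,
a helix on the cylinder (a straight line when the cylinder is unrolled). The constants a, b are determined by the endpoint conditions.
With endpoint conditions z(0) = 1 and z(π) = 10: from z(0) = b we get b = 1, and a·π + 1 = 10 gives a = 9/π, so
    z(θ) = (9/π) θ + 1.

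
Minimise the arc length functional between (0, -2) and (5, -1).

Arc-length functional: J[y] = ∫ sqrt(1 + (y')^2) dx.
Lagrangian L = sqrt(1 + (y')^2) has no explicit y dependence, so ∂L/∂y = 0 and the Euler-Lagrange equation gives
    d/dx( y' / sqrt(1 + (y')^2) ) = 0  ⇒  y' / sqrt(1 + (y')^2) = const.
Hence y' is constant, so y(x) is affine.
Fitting the endpoints (0, -2) and (5, -1):
    slope m = ((-1) − (-2)) / (5 − 0) = 1/5,
    intercept c = (-2) − m·0 = -2.
Extremal: y(x) = (1/5) x - 2.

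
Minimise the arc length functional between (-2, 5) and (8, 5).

Arc-length functional: J[y] = ∫ sqrt(1 + (y')^2) dx.
Lagrangian L = sqrt(1 + (y')^2) has no explicit y dependence, so ∂L/∂y = 0 and the Euler-Lagrange equation gives
    d/dx( y' / sqrt(1 + (y')^2) ) = 0  ⇒  y' / sqrt(1 + (y')^2) = const.
Hence y' is constant, so y(x) is affine.
Fitting the endpoints (-2, 5) and (8, 5):
    slope m = (5 − 5) / (8 − (-2)) = 0,
    intercept c = 5 − m·(-2) = 5.
Extremal: y(x) = 5.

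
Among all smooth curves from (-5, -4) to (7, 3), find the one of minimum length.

Arc-length functional: J[y] = ∫ sqrt(1 + (y')^2) dx.
Lagrangian L = sqrt(1 + (y')^2) has no explicit y dependence, so ∂L/∂y = 0 and the Euler-Lagrange equation gives
    d/dx( y' / sqrt(1 + (y')^2) ) = 0  ⇒  y' / sqrt(1 + (y')^2) = const.
Hence y' is constant, so y(x) is affine.
Fitting the endpoints (-5, -4) and (7, 3):
    slope m = (3 − (-4)) / (7 − (-5)) = 7/12,
    intercept c = (-4) − m·(-5) = -13/12.
Extremal: y(x) = (7/12) x - 13/12.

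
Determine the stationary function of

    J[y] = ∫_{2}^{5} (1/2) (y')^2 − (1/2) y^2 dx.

The Lagrangian is L = (1/2) (y')^2 − (1/2) y^2.
Compute ∂L/∂y = -y, ∂L/∂y' = y'.
The Euler-Lagrange equation d/dx(∂L/∂y') − ∂L/∂y = 0 reduces to
    y'' + y = 0.
Its general solution is
    y(x) = A sin(x) + B cos(x),
with A, B fixed by the endpoint conditions.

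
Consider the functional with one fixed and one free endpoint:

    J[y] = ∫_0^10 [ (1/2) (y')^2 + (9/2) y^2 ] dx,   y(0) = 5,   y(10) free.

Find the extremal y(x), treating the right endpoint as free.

The Lagrangian L = (1/2) (y')^2 + (9/2) y^2 gives
    ∂L/∂y = 9 y,   ∂L/∂y' = y'.
Euler-Lagrange: y'' − 9 y = 0.
With k = 3, the general solution is
    y(x) = A cosh(3 x) + B sinh(3 x).
Fixed left endpoint y(0) = 5 ⇒ A = 5.
The right endpoint x = 10 is free, so the natural (transversality) condition is ∂L/∂y' |_{x=10} = 0, i.e. y'(10) = 0.
Compute y'(x) = A k sinh(k x) + B k cosh(k x), so
    y'(10) = A k sinh(k·10) + B k cosh(k·10) = 0
    ⇒ B = −A tanh(k·10) = − 5 tanh(3·10).
Therefore the extremal is
    y(x) = 5 cosh(3 x) − 5 tanh(3·10) sinh(3 x).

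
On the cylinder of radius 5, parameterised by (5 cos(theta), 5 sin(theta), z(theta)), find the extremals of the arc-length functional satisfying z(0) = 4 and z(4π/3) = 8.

Parameterise the cylinder of radius R = 5 as
    r(θ) = (5 cos θ, 5 sin θ, z(θ)).
The arc-length element is
    ds = sqrt(25 + (dz/dθ)^2) dθ,
so the Lagrangian is L = sqrt(25 + z'^2).
L depends on z' only, not on z or θ, so ∂L/∂z = 0 and
    ∂L/∂z' = z' / sqrt(25 + z'^2).
The Euler-Lagrange equation gives
    d/dθ( z' / sqrt(25 + z'^2) ) = 0,
so z' is constant. Integrating once:
    z(θ) = a θ + b,
a helix on the cylinder (a straight line when the cylinder is unrolled). The constants a, b are determined by the endpoint conditions.
With endpoint conditions z(0) = 4 and z(4π/3) = 8: from z(0) = b we get b = 4, and a·4π/3 + 4 = 8 gives a = 3/π, so
    z(θ) = (3/π) θ + 4.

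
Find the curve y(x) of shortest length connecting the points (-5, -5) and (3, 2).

Arc-length functional: J[y] = ∫ sqrt(1 + (y')^2) dx.
Lagrangian L = sqrt(1 + (y')^2) has no explicit y dependence, so ∂L/∂y = 0 and the Euler-Lagrange equation gives
    d/dx( y' / sqrt(1 + (y')^2) ) = 0  ⇒  y' / sqrt(1 + (y')^2) = const.
Hence y' is constant, so y(x) is affine.
Fitting the endpoints (-5, -5) and (3, 2):
    slope m = (2 − (-5)) / (3 − (-5)) = 7/8,
    intercept c = (-5) − m·(-5) = -5/8.
Extremal: y(x) = (7/8) x - 5/8.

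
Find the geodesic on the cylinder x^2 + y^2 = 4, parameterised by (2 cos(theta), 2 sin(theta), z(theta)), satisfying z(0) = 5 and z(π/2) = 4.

Parameterise the cylinder of radius R = 2 as
    r(θ) = (2 cos θ, 2 sin θ, z(θ)).
The arc-length element is
    ds = sqrt(4 + (dz/dθ)^2) dθ,
so the Lagrangian is L = sqrt(4 + z'^2).
L depends on z' only, not on z or θ, so ∂L/∂z = 0 and
    ∂L/∂z' = z' / sqrt(4 + z'^2).
The Euler-Lagrange equation gives
    d/dθ( z' / sqrt(4 + z'^2) ) = 0,
so z' is constant. Integrating once:
    z(θ) = a θ + b,
a helix on the cylinder (a straight line when the cylinder is unrolled). The constants a, b are determined by the endpoint conditions.
With endpoint conditions z(0) = 5 and z(π/2) = 4: from z(0) = b we get b = 5, and a·π/2 + 5 = 4 gives a = -2/π, so
    z(θ) = (-2/π) θ + 5.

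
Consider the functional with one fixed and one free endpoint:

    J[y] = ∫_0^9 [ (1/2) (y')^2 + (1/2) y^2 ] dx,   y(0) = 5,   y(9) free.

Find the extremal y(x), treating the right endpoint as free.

The Lagrangian L = (1/2) (y')^2 + (1/2) y^2 gives
    ∂L/∂y = 1 y,   ∂L/∂y' = y'.
Euler-Lagrange: y'' − y = 0.
With k = 1, the general solution is
    y(x) = A cosh(x) + B sinh(x).
Fixed left endpoint y(0) = 5 ⇒ A = 5.
The right endpoint x = 9 is free, so the natural (transversality) condition is ∂L/∂y' |_{x=9} = 0, i.e. y'(9) = 0.
Compute y'(x) = A k sinh(k x) + B k cosh(k x), so
    y'(9) = A k sinh(k·9) + B k cosh(k·9) = 0
    ⇒ B = −A tanh(k·9) = − 5 tanh(1·9).
Therefore the extremal is
    y(x) = 5 cosh(1 x) − 5 tanh(1·9) sinh(1 x).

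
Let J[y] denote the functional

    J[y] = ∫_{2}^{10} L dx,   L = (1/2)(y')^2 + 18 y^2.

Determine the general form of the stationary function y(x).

The Lagrangian is L = (1/2)(y')^2 + 18 y^2.
∂L/∂y = 36y.
∂L/∂y' = y'.
The Euler-Lagrange equation d/dx(∂L/∂y') − ∂L/∂y = 0 becomes:
    y'' - 36 y = 0
General solution: y(x) = A e^(6x) + B e^(-6x), where A and B are arbitrary constants fixed by the endpoint conditions.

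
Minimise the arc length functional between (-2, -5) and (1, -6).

Arc-length functional: J[y] = ∫ sqrt(1 + (y')^2) dx.
Lagrangian L = sqrt(1 + (y')^2) has no explicit y dependence, so ∂L/∂y = 0 and the Euler-Lagrange equation gives
    d/dx( y' / sqrt(1 + (y')^2) ) = 0  ⇒  y' / sqrt(1 + (y')^2) = const.
Hence y' is constant, so y(x) is affine.
Fitting the endpoints (-2, -5) and (1, -6):
    slope m = ((-6) − (-5)) / (1 − (-2)) = -1/3,
    intercept c = (-5) − m·(-2) = -17/3.
Extremal: y(x) = (-1/3) x - 17/3.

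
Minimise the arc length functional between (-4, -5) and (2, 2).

Arc-length functional: J[y] = ∫ sqrt(1 + (y')^2) dx.
Lagrangian L = sqrt(1 + (y')^2) has no explicit y dependence, so ∂L/∂y = 0 and the Euler-Lagrange equation gives
    d/dx( y' / sqrt(1 + (y')^2) ) = 0  ⇒  y' / sqrt(1 + (y')^2) = const.
Hence y' is constant, so y(x) is affine.
Fitting the endpoints (-4, -5) and (2, 2):
    slope m = (2 − (-5)) / (2 − (-4)) = 7/6,
    intercept c = (-5) − m·(-4) = -1/3.
Extremal: y(x) = (7/6) x - 1/3.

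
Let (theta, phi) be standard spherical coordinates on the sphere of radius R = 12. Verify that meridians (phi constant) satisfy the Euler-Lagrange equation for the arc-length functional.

On the sphere of radius R = 12 with spherical coordinates (θ, φ), the induced metric is
    ds^2 = 144(dθ^2 + sin^2(θ) dφ^2).
Using θ as the parameter, the arc-length functional becomes
    J[φ] = ∫ 12 sqrt(1 + sin^2(θ) (dφ/dθ)^2) dθ.
So L = 12 sqrt(1 + sin^2(θ) φ'^2). Compute
    ∂L/∂φ = 0  (L has no explicit φ dependence),
    ∂L/∂φ' = 12 sin^2(θ) φ' / sqrt(1 + sin^2(θ) φ'^2).
For the candidate φ(θ) = c (constant), φ' = 0, so ∂L/∂φ' evaluated along the candidate vanishes, and ∂L/∂φ is identically zero. Hence
    d/dθ(∂L/∂φ') − ∂L/∂φ = 0
is satisfied. Therefore meridians φ = const are extremals of arc length — they are geodesics on the sphere.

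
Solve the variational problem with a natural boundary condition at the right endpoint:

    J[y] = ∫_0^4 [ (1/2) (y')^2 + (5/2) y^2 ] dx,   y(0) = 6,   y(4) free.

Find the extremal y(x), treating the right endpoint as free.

The Lagrangian L = (1/2) (y')^2 + (5/2) y^2 gives
    ∂L/∂y = 5 y,   ∂L/∂y' = y'.
Euler-Lagrange: y'' − 5 y = 0.
With k = sqrt(5), the general solution is
    y(x) = A cosh(sqrt(5) x) + B sinh(sqrt(5) x).
Fixed left endpoint y(0) = 6 ⇒ A = 6.
The right endpoint x = 4 is free, so the natural (transversality) condition is ∂L/∂y' |_{x=4} = 0, i.e. y'(4) = 0.
Compute y'(x) = A k sinh(k x) + B k cosh(k x), so
    y'(4) = A k sinh(k·4) + B k cosh(k·4) = 0
    ⇒ B = −A tanh(k·4) = − 6 tanh(sqrt(5)·4).
Therefore the extremal is
    y(x) = 6 cosh(sqrt(5) x) − 6 tanh(sqrt(5)·4) sinh(sqrt(5) x).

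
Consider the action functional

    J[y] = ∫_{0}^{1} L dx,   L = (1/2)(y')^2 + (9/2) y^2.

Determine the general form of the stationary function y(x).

The Lagrangian is L = (1/2)(y')^2 + (9/2) y^2.
∂L/∂y = 9y.
∂L/∂y' = y'.
The Euler-Lagrange equation d/dx(∂L/∂y') − ∂L/∂y = 0 becomes:
    y'' - 9 y = 0
General solution: y(x) = A e^(3x) + B e^(-3x), where A and B are arbitrary constants fixed by the endpoint conditions.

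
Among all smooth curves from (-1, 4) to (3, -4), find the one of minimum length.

Arc-length functional: J[y] = ∫ sqrt(1 + (y')^2) dx.
Lagrangian L = sqrt(1 + (y')^2) has no explicit y dependence, so ∂L/∂y = 0 and the Euler-Lagrange equation gives
    d/dx( y' / sqrt(1 + (y')^2) ) = 0  ⇒  y' / sqrt(1 + (y')^2) = const.
Hence y' is constant, so y(x) is affine.
Fitting the endpoints (-1, 4) and (3, -4):
    slope m = ((-4) − 4) / (3 − (-1)) = -2,
    intercept c = 4 − m·(-1) = 2.
Extremal: y(x) = -2 x + 2.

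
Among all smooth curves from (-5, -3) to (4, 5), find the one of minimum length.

Arc-length functional: J[y] = ∫ sqrt(1 + (y')^2) dx.
Lagrangian L = sqrt(1 + (y')^2) has no explicit y dependence, so ∂L/∂y = 0 and the Euler-Lagrange equation gives
    d/dx( y' / sqrt(1 + (y')^2) ) = 0  ⇒  y' / sqrt(1 + (y')^2) = const.
Hence y' is constant, so y(x) is affine.
Fitting the endpoints (-5, -3) and (4, 5):
    slope m = (5 − (-3)) / (4 − (-5)) = 8/9,
    intercept c = (-3) − m·(-5) = 13/9.
Extremal: y(x) = (8/9) x + 13/9.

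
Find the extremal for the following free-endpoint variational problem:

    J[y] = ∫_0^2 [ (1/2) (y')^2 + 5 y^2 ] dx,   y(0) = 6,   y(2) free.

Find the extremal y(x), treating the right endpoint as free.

The Lagrangian L = (1/2) (y')^2 + 5 y^2 gives
    ∂L/∂y = 10 y,   ∂L/∂y' = y'.
Euler-Lagrange: y'' − 10 y = 0.
With k = sqrt(10), the general solution is
    y(x) = A cosh(sqrt(10) x) + B sinh(sqrt(10) x).
Fixed left endpoint y(0) = 6 ⇒ A = 6.
The right endpoint x = 2 is free, so the natural (transversality) condition is ∂L/∂y' |_{x=2} = 0, i.e. y'(2) = 0.
Compute y'(x) = A k sinh(k x) + B k cosh(k x), so
    y'(2) = A k sinh(k·2) + B k cosh(k·2) = 0
    ⇒ B = −A tanh(k·2) = − 6 tanh(sqrt(10)·2).
Therefore the extremal is
    y(x) = 6 cosh(sqrt(10) x) − 6 tanh(sqrt(10)·2) sinh(sqrt(10) x).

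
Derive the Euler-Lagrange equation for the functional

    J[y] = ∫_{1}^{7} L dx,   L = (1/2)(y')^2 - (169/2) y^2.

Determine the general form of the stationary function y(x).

The Lagrangian is L = (1/2)(y')^2 - (169/2) y^2.
∂L/∂y = -169y.
∂L/∂y' = y'.
The Euler-Lagrange equation d/dx(∂L/∂y') − ∂L/∂y = 0 becomes:
    y'' + 169 y = 0
General solution: y(x) = A sin(13x) + B cos(13x), where A and B are arbitrary constants fixed by the endpoint conditions.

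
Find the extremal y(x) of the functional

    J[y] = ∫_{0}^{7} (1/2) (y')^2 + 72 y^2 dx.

The Lagrangian is L = (1/2) (y')^2 + 72 y^2.
Compute ∂L/∂y = 144y, ∂L/∂y' = y'.
The Euler-Lagrange equation d/dx(∂L/∂y') − ∂L/∂y = 0 reduces to
    y'' − 144 y = 0.
Its general solution is
    y(x) = A e^(12x) + B e^(−12x),
with A, B fixed by the endpoint conditions.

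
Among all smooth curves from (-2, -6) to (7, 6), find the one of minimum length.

Arc-length functional: J[y] = ∫ sqrt(1 + (y')^2) dx.
Lagrangian L = sqrt(1 + (y')^2) has no explicit y dependence, so ∂L/∂y = 0 and the Euler-Lagrange equation gives
    d/dx( y' / sqrt(1 + (y')^2) ) = 0  ⇒  y' / sqrt(1 + (y')^2) = const.
Hence y' is constant, so y(x) is affine.
Fitting the endpoints (-2, -6) and (7, 6):
    slope m = (6 − (-6)) / (7 − (-2)) = 4/3,
    intercept c = (-6) − m·(-2) = -10/3.
Extremal: y(x) = (4/3) x - 10/3.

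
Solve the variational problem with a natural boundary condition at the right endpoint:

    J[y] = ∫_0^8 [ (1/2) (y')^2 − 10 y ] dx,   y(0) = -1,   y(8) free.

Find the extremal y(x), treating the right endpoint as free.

The Lagrangian L = (1/2) (y')^2 − 10 y gives
    ∂L/∂y = −10,   ∂L/∂y' = y'.
Euler-Lagrange: d/dx(y') − (−10) = 0, i.e. y'' + 10 = 0, so
    y(x) = −(10/2) x^2 + C1 x + C2.
Fixed left endpoint y(0) = -1 ⇒ C2 = -1.
The right endpoint x = 8 is free, so the natural (transversality) condition is ∂L/∂y' |_{x=8} = 0, i.e. y'(8) = 0.
Compute y'(x) = −10 x + C1, so y'(8) = −80 + C1 = 0 ⇒ C1 = 80.
Therefore the extremal is
    y(x) = −5 x^2 + 80 x − 1.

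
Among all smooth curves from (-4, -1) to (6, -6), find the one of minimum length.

Arc-length functional: J[y] = ∫ sqrt(1 + (y')^2) dx.
Lagrangian L = sqrt(1 + (y')^2) has no explicit y dependence, so ∂L/∂y = 0 and the Euler-Lagrange equation gives
    d/dx( y' / sqrt(1 + (y')^2) ) = 0  ⇒  y' / sqrt(1 + (y')^2) = const.
Hence y' is constant, so y(x) is affine.
Fitting the endpoints (-4, -1) and (6, -6):
    slope m = ((-6) − (-1)) / (6 − (-4)) = -1/2,
    intercept c = (-1) − m·(-4) = -3.
Extremal: y(x) = (-1/2) x - 3.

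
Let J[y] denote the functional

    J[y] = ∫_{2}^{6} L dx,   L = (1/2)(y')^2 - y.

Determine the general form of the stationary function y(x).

The Lagrangian is L = (1/2)(y')^2 - y.
∂L/∂y = -1.
∂L/∂y' = y'.
The Euler-Lagrange equation d/dx(∂L/∂y') − ∂L/∂y = 0 becomes:
    y'' + 1 = 0
General solution: y(x) = -x^2/2 + A x + B, where A and B are arbitrary constants fixed by the endpoint conditions.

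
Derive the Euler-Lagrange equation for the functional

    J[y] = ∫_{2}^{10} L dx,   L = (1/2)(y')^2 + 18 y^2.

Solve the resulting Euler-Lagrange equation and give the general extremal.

The Lagrangian is L = (1/2)(y')^2 + 18 y^2.
∂L/∂y = 36y.
∂L/∂y' = y'.
The Euler-Lagrange equation d/dx(∂L/∂y') − ∂L/∂y = 0 becomes:
    y'' - 36 y = 0
General solution: y(x) = A e^(6x) + B e^(-6x), where A and B are arbitrary constants fixed by the endpoint conditions.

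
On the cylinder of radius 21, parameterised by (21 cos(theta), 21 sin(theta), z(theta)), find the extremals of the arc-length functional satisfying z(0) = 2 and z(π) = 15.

Parameterise the cylinder of radius R = 21 as
    r(θ) = (21 cos θ, 21 sin θ, z(θ)).
The arc-length element is
    ds = sqrt(441 + (dz/dθ)^2) dθ,
so the Lagrangian is L = sqrt(441 + z'^2).
L depends on z' only, not on z or θ, so ∂L/∂z = 0 and
    ∂L/∂z' = z' / sqrt(441 + z'^2).
The Euler-Lagrange equation gives
    d/dθ( z' / sqrt(441 + z'^2) ) = 0,
so z' is constant. Integrating once:
    z(θ) = a θ + b,
a helix on the cylinder (a straight line when the cylinder is unrolled). The constants a, b are determined by the endpoint conditions.
With endpoint conditions z(0) = 2 and z(π) = 15: from z(0) = b we get b = 2, and a·π + 2 = 15 gives a = 13/π, so
    z(θ) = (13/π) θ + 2.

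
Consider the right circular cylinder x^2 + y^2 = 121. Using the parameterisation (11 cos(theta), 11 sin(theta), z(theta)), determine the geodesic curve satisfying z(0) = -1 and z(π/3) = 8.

Parameterise the cylinder of radius R = 11 as
    r(θ) = (11 cos θ, 11 sin θ, z(θ)).
The arc-length element is
    ds = sqrt(121 + (dz/dθ)^2) dθ,
so the Lagrangian is L = sqrt(121 + z'^2).
L depends on z' only, not on z or θ, so ∂L/∂z = 0 and
    ∂L/∂z' = z' / sqrt(121 + z'^2).
The Euler-Lagrange equation gives
    d/dθ( z' / sqrt(121 + z'^2) ) = 0,
so z' is constant. Integrating once:
    z(θ) = a θ + b,
a helix on the cylinder (a straight line when the cylinder is unrolled). The constants a, b are determined by the endpoint conditions.
With endpoint conditions z(0) = -1 and z(π/3) = 8: from z(0) = b we get b = -1, and a·π/3 + -1 = 8 gives a = 27/π, so
    z(θ) = (27/π) θ − 1.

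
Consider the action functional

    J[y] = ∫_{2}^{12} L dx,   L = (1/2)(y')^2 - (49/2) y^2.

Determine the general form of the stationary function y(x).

The Lagrangian is L = (1/2)(y')^2 - (49/2) y^2.
∂L/∂y = -49y.
∂L/∂y' = y'.
The Euler-Lagrange equation d/dx(∂L/∂y') − ∂L/∂y = 0 becomes:
    y'' + 49 y = 0
General solution: y(x) = A sin(7x) + B cos(7x), where A and B are arbitrary constants fixed by the endpoint conditions.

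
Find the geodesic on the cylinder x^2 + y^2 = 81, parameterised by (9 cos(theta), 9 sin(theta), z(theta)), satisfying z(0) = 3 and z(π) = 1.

Parameterise the cylinder of radius R = 9 as
    r(θ) = (9 cos θ, 9 sin θ, z(θ)).
The arc-length element is
    ds = sqrt(81 + (dz/dθ)^2) dθ,
so the Lagrangian is L = sqrt(81 + z'^2).
L depends on z' only, not on z or θ, so ∂L/∂z = 0 and
    ∂L/∂z' = z' / sqrt(81 + z'^2).
The Euler-Lagrange equation gives
    d/dθ( z' / sqrt(81 + z'^2) ) = 0,
so z' is constant. Integrating once:
    z(θ) = a θ + b,
a helix on the cylinder (a straight line when the cylinder is unrolled). The constants a, b are determined by the endpoint conditions.
With endpoint conditions z(0) = 3 and z(π) = 1: from z(0) = b we get b = 3, and a·π + 3 = 1 gives a = -2/π, so
    z(θ) = (-2/π) θ + 3.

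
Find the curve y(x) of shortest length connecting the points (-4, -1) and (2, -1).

Arc-length functional: J[y] = ∫ sqrt(1 + (y')^2) dx.
Lagrangian L = sqrt(1 + (y')^2) has no explicit y dependence, so ∂L/∂y = 0 and the Euler-Lagrange equation gives
    d/dx( y' / sqrt(1 + (y')^2) ) = 0  ⇒  y' / sqrt(1 + (y')^2) = const.
Hence y' is constant, so y(x) is affine.
Fitting the endpoints (-4, -1) and (2, -1):
    slope m = ((-1) − (-1)) / (2 − (-4)) = 0,
    intercept c = (-1) − m·(-4) = -1.
Extremal: y(x) = -1.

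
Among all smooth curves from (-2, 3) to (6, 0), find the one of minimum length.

Arc-length functional: J[y] = ∫ sqrt(1 + (y')^2) dx.
Lagrangian L = sqrt(1 + (y')^2) has no explicit y dependence, so ∂L/∂y = 0 and the Euler-Lagrange equation gives
    d/dx( y' / sqrt(1 + (y')^2) ) = 0  ⇒  y' / sqrt(1 + (y')^2) = const.
Hence y' is constant, so y(x) is affine.
Fitting the endpoints (-2, 3) and (6, 0):
    slope m = (0 − 3) / (6 − (-2)) = -3/8,
    intercept c = 3 − m·(-2) = 9/4.
Extremal: y(x) = (-3/8) x + 9/4.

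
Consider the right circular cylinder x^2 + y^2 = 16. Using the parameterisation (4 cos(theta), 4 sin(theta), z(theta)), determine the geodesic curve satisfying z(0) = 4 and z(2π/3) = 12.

Parameterise the cylinder of radius R = 4 as
    r(θ) = (4 cos θ, 4 sin θ, z(θ)).
The arc-length element is
    ds = sqrt(16 + (dz/dθ)^2) dθ,
so the Lagrangian is L = sqrt(16 + z'^2).
L depends on z' only, not on z or θ, so ∂L/∂z = 0 and
    ∂L/∂z' = z' / sqrt(16 + z'^2).
The Euler-Lagrange equation gives
    d/dθ( z' / sqrt(16 + z'^2) ) = 0,
so z' is constant. Integrating once:
    z(θ) = a θ + b,
a helix on the cylinder (a straight line when the cylinder is unrolled). The constants a, b are determined by the endpoint conditions.
With endpoint conditions z(0) = 4 and z(2π/3) = 12: from z(0) = b we get b = 4, and a·2π/3 + 4 = 12 gives a = 12/π, so
    z(θ) = (12/π) θ + 4.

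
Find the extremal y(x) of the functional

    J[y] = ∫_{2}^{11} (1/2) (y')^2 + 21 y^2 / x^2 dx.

The Lagrangian is L = (1/2) (y')^2 + 21 y^2 / x^2.
Compute ∂L/∂y = 42y/x^2, ∂L/∂y' = y'.
The Euler-Lagrange equation d/dx(∂L/∂y') − ∂L/∂y = 0 reduces to
    y'' − 42/x^2 · y = 0  (x > 0).
Its general solution is
    y(x) = A x^7 + B x^(-6),
with A, B fixed by the endpoint conditions.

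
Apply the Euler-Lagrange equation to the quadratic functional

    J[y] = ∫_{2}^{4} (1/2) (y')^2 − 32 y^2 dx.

The Lagrangian is L = (1/2) (y')^2 − 32 y^2.
Compute ∂L/∂y = -64y, ∂L/∂y' = y'.
The Euler-Lagrange equation d/dx(∂L/∂y') − ∂L/∂y = 0 reduces to
    y'' + 64 y = 0.
Its general solution is
    y(x) = A sin(8x) + B cos(8x),
with A, B fixed by the endpoint conditions.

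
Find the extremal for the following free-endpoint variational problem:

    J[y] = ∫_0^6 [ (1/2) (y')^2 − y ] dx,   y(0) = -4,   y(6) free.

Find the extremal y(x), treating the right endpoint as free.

The Lagrangian L = (1/2) (y')^2 − y gives
    ∂L/∂y = −1,   ∂L/∂y' = y'.
Euler-Lagrange: d/dx(y') − (−1) = 0, i.e. y'' + 1 = 0, so
    y(x) = −(1/2) x^2 + C1 x + C2.
Fixed left endpoint y(0) = -4 ⇒ C2 = -4.
The right endpoint x = 6 is free, so the natural (transversality) condition is ∂L/∂y' |_{x=6} = 0, i.e. y'(6) = 0.
Compute y'(x) = −1 x + C1, so y'(6) = −6 + C1 = 0 ⇒ C1 = 6.
Therefore the extremal is
    y(x) = −x^2/2 + 6 x − 4.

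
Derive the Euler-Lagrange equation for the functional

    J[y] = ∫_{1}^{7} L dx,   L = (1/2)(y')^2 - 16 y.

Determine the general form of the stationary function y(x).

The Lagrangian is L = (1/2)(y')^2 - 16 y.
∂L/∂y = -16.
∂L/∂y' = y'.
The Euler-Lagrange equation d/dx(∂L/∂y') − ∂L/∂y = 0 becomes:
    y'' + 16 = 0
General solution: y(x) = -8 x^2 + A x + B, where A and B are arbitrary constants fixed by the endpoint conditions.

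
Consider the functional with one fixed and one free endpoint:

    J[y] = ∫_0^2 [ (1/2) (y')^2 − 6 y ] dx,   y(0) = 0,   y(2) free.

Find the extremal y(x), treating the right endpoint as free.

The Lagrangian L = (1/2) (y')^2 − 6 y gives
    ∂L/∂y = −6,   ∂L/∂y' = y'.
Euler-Lagrange: d/dx(y') − (−6) = 0, i.e. y'' + 6 = 0, so
    y(x) = −(6/2) x^2 + C1 x + C2.
Fixed left endpoint y(0) = 0 ⇒ C2 = 0.
The right endpoint x = 2 is free, so the natural (transversality) condition is ∂L/∂y' |_{x=2} = 0, i.e. y'(2) = 0.
Compute y'(x) = −6 x + C1, so y'(2) = −12 + C1 = 0 ⇒ C1 = 12.
Therefore the extremal is
    y(x) = −3 x^2 + 12 x.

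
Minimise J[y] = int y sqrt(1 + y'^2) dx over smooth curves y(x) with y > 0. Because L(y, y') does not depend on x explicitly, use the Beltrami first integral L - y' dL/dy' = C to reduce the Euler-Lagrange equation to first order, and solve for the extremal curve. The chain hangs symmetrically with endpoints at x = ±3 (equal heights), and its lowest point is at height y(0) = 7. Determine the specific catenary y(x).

The Lagrangian L(y, y') = y sqrt(1 + y'^2) has no explicit x dependence, so the Beltrami identity applies:
    L − y' ∂L/∂y' = C.
Compute ∂L/∂y' = y · y' / sqrt(1 + y'^2). Then
    L − y' ∂L/∂y'
    = y sqrt(1 + y'^2) − y · y'^2 / sqrt(1 + y'^2)
    = y (1 + y'^2 − y'^2) / sqrt(1 + y'^2)
    = y / sqrt(1 + y'^2) = C.
Squaring gives y^2 = C^2 (1 + y'^2), i.e.
    y'^2 = y^2 / C^2 − 1.
Separating variables,
    dy / sqrt(y^2 − C^2) = dx / C,
and integrating gives arccosh(y / C) = (x − a)/C, so
    y(x) = C cosh((x − a)/C),
the catenary. The constants C and a are fixed by the two endpoint conditions (and, for the hanging-chain problem, the length constraint selects C).
Now fit the given data. The endpoints x = ±3 are symmetric at equal height, so the catenary is even about its minimum: a = 0 and y(x) = C cosh(x/C). The lowest point is y(0) = C cosh(0) = C, and we are told y(0) = 7, so C = 7. Therefore
    y(x) = 7 cosh(x/7),
and at the endpoints
    y(±3) = 7 cosh(3/7).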